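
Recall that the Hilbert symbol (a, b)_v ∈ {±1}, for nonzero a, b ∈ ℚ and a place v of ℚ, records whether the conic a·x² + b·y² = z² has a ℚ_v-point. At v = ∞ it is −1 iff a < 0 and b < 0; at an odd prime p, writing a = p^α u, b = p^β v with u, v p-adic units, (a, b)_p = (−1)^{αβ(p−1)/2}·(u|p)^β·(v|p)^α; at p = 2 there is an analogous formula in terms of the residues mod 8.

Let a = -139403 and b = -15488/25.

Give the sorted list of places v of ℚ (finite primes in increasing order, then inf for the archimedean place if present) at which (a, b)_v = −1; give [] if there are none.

(a, b) ≡ (-139403, -2) mod (ℚ^×)²; places V = {2, 5, 11, 19, 23, 29, ∞}.
(a,b)_29: α=1, u≡7; β=0, v≡15 (mod 29); (7|29)=+1, (15|29)=-1; sign (−1)^0·+1^0·-1^1 = -1.
(a,b)_19: α=1, u≡16; β=0, v≡9 (mod 19); (16|19)=+1, (9|19)=+1; sign (−1)^0·+1^0·+1^1 = +1.
(a,b)_5: α=0, u≡2; β=-2, v≡2 (mod 5); (2|5)=-1, (2|5)=-1; sign (−1)^0·-1^-2·-1^0 = +1.
(a,b)_2: α=0, β=7; u≡5, v≡7 (mod 8); ε(u)ε(v)=0·1, αω(v)=0·0, βω(u)=7·1; sum ≡ 1  ⇒  -1.
(a,b)_∞: sgn(-139403)=−, sgn(-2)=−, so -1.
(a,b)_23: α=1, u≡11; β=0, v≡7 (mod 23); (11|23)=-1, (7|23)=-1; sign (−1)^0·-1^0·-1^1 = -1.
(a,b)_11: α=1, u≡10; β=2, v≡5 (mod 11); (10|11)=-1, (5|11)=+1; sign (−1)^0·-1^2·+1^1 = +1.
(-139403, -2 / ℚ) ramifies at {2, 23, 29, ∞}: a division algebra.

[2, 23, 29, inf]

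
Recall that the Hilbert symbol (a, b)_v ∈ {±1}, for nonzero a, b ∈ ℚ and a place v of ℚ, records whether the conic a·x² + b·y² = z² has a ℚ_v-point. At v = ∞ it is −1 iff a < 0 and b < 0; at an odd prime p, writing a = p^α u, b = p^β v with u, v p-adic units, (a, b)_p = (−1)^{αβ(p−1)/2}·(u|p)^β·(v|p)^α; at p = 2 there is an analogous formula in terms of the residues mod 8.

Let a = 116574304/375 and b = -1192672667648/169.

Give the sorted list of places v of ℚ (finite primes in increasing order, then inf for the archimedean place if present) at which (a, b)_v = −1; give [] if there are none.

(a, b) ≡ (903210, -2618) mod (ℚ^×)²; places V = {2, 3, 5, 7, 11, 13, 17, 23, 29, ∞}.
(a,b)_17: α=1, u≡5; β=1, v≡13 (mod 17); (5|17)=-1, (13|17)=+1; sign (−1)^0·-1^1·+1^1 = -1.
(a,b)_5: α=-3, u≡3; β=0, v≡3 (mod 5); (3|5)=-1, (3|5)=-1; sign (−1)^0·-1^0·-1^-3 = -1.
(a,b)_2: α=5, β=11; u≡5, v≡3 (mod 8); ε(u)ε(v)=0·1, αω(v)=5·1, βω(u)=11·1; sum ≡ 0  ⇒  +1.
(a,b)_3: α=-1, u≡2; β=0, v≡1 (mod 3); (2|3)=-1, (1|3)=+1; sign (−1)^0·-1^0·+1^-1 = +1.
(a,b)_11: α=3, u≡2; β=1, v≡5 (mod 11); (2|11)=-1, (5|11)=+1; sign (−1)^1·-1^1·+1^3 = +1.
(a,b)_∞: sgn(903210)=+, sgn(-2618)=−, so +1.
(a,b)_23: α=1, u≡1; β=2, v≡9 (mod 23); (1|23)=+1, (9|23)=+1; sign (−1)^0·+1^2·+1^1 = +1.
(a,b)_29: α=0, u≡6; β=2, v≡8 (mod 29); (6|29)=+1, (8|29)=-1; sign (−1)^0·+1^2·-1^0 = +1.
(a,b)_7: α=1, u≡6; β=1, v≡4 (mod 7); (6|7)=-1, (4|7)=+1; sign (−1)^1·-1^1·+1^1 = +1.
(a,b)_13: α=0, u≡12; β=-2, v≡6 (mod 13); (12|13)=+1, (6|13)=-1; sign (−1)^0·+1^-2·-1^0 = +1.
Ram(903210, -2618) = {5, 17}; no ℚ_5-point on the conic.

[5, 17]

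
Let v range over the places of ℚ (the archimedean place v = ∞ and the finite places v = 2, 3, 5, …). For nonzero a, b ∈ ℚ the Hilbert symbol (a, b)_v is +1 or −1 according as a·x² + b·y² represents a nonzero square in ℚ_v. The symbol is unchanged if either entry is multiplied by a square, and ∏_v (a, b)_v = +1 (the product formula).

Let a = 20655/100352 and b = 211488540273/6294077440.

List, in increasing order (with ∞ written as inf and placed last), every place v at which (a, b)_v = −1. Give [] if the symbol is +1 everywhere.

Mod squares: a ≡ 510, b ≡ 170. Check v ∈ {∞, 2, 3, 5, 7, 17}.
v=7: a=7^-2·(≡3), b=7^-4·(≡1) mod 7; (3|7)=-1, (1|7)=+1; (−1)^{-2·-4·3}·(-1)^-4·(+1)^-2 = +1.
v=5: a=5^1·(≡3), b=5^-1·(≡1) mod 5; (3|5)=-1, (1|5)=+1; (−1)^{1·-1·2}·(-1)^-1·(+1)^1 = -1.
v=∞: 510 > 0 and 170 > 0  ⇒  (a,b)_∞ = +1.
v=3: a=3^5·(≡2), b=3^16·(≡2) mod 3; (2|3)=-1, (2|3)=-1; (−1)^{5·16·1}·(-1)^16·(-1)^5 = -1.
v=17: a=17^1·(≡8), b=17^3·(≡5) mod 17; (8|17)=+1, (5|17)=-1; (−1)^{1·3·8}·(+1)^3·(-1)^1 = -1.
v=2: v_2(a)=-11, v_2(b)=-19; units ≡ 7, 5 (mod 8); ε·ε+αω+βω = 1·0+-11·1+-19·0 ≡ 1  ⇒  (a,b)_2 = -1.
(510, 170 / ℚ) ramifies at {2, 3, 5, 17}: a division algebra.

[2, 3, 5, 17]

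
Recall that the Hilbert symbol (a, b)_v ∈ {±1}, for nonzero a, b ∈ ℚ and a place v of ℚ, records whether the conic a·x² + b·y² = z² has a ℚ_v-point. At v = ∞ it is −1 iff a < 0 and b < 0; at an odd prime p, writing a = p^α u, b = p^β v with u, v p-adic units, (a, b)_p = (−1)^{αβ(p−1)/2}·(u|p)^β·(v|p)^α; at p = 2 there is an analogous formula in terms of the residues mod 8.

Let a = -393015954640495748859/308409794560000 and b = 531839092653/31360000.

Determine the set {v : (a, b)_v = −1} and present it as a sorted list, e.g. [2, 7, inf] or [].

[23, 29]

(a, b) ≡ (-899, 253) mod (ℚ^×)²; places V = {2, 3, 5, 7, 11, 17, 19, 23, 29, 31, ∞}.
(a,b)_2: α=-22, β=-10; u≡5, v≡5 (mod 8); ε(u)ε(v)=0·0, αω(v)=-22·1, βω(u)=-10·1; sum ≡ 0  ⇒  +1.
(a,b)_19: α=2, u≡15; β=0, v≡4 (mod 19); (15|19)=-1, (4|19)=+1; sign (−1)^0·-1^0·+1^2 = +1.
(a,b)_29: α=3, u≡3; β=2, v≡3 (mod 29); (3|29)=-1, (3|29)=-1; sign (−1)^0·-1^2·-1^3 = -1.
(a,b)_7: α=-6, u≡1; β=-2, v≡2 (mod 7); (1|7)=+1, (2|7)=+1; sign (−1)^0·+1^-2·+1^-6 = +1.
(a,b)_∞: sgn(-899)=−, sgn(253)=+, so +1.
(a,b)_5: α=-4, u≡1; β=-4, v≡3 (mod 5); (1|5)=+1, (3|5)=-1; sign (−1)^0·+1^-4·-1^-4 = +1.
(a,b)_31: α=3, u≡14; β=2, v≡20 (mod 31); (14|31)=+1, (20|31)=+1; sign (−1)^0·+1^2·+1^3 = +1.
(a,b)_3: α=4, u≡1; β=2, v≡1 (mod 3); (1|3)=+1, (1|3)=+1; sign (−1)^0·+1^2·+1^4 = +1.
(a,b)_17: α=2, u≡4; β=2, v≡2 (mod 17); (4|17)=+1, (2|17)=+1; sign (−1)^0·+1^2·+1^2 = +1.
(a,b)_23: α=2, u≡10; β=1, v≡7 (mod 23); (10|23)=-1, (7|23)=-1; sign (−1)^0·-1^1·-1^2 = -1.
(a,b)_11: α=2, u≡1; β=1, v≡1 (mod 11); (1|11)=+1, (1|11)=+1; sign (−1)^0·+1^1·+1^2 = +1.
|Ram(-899, 253)| = 2, even; anisotropic at {23, 29}.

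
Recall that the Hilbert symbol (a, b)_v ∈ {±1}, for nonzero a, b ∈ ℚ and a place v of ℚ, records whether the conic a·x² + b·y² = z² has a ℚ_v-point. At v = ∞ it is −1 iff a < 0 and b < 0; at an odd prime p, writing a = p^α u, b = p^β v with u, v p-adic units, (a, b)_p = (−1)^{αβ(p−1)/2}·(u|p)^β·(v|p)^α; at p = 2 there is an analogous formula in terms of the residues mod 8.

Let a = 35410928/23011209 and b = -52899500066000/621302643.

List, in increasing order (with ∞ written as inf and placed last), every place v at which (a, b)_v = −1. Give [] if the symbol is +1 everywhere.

[3, 5]

(a, b) ≡ (47, -8425455) mod (ℚ^×)²; places V = {2, 3, 5, 7, 13, 17, 19, 31, 37, 41, 47, ∞}.
(a,b)_13: α=-2, u≡6; β=-2, v≡3 (mod 13); (6|13)=-1, (3|13)=+1; sign (−1)^0·-1^-2·+1^-2 = +1.
(a,b)_47: α=1, u≡12; β=1, v≡35 (mod 47); (12|47)=+1, (35|47)=-1; sign (−1)^1·+1^1·-1^1 = +1.
(a,b)_31: α=2, u≡10; β=2, v≡9 (mod 31); (10|31)=+1, (9|31)=+1; sign (−1)^0·+1^2·+1^2 = +1.
(a,b)_5: α=0, u≡2; β=3, v≡4 (mod 5); (2|5)=-1, (4|5)=+1; sign (−1)^0·-1^3·+1^0 = -1.
(a,b)_7: α=2, u≡5; β=2, v≡4 (mod 7); (5|7)=-1, (4|7)=+1; sign (−1)^0·-1^2·+1^2 = +1.
(a,b)_41: α=-2, u≡15; β=-2, v≡37 (mod 41); (15|41)=-1, (37|41)=+1; sign (−1)^0·-1^-2·+1^-2 = +1.
(a,b)_17: α=0, u≡9; β=1, v≡5 (mod 17); (9|17)=+1, (5|17)=-1; sign (−1)^0·+1^1·-1^0 = +1.
(a,b)_19: α=0, u≡4; β=1, v≡8 (mod 19); (4|19)=+1, (8|19)=-1; sign (−1)^0·+1^1·-1^0 = +1.
(a,b)_2: α=4, β=4; u≡7, v≡1 (mod 8); ε(u)ε(v)=1·0, αω(v)=4·0, βω(u)=4·0; sum ≡ 0  ⇒  +1.
(a,b)_3: α=-4, u≡2; β=-7, v≡1 (mod 3); (2|3)=-1, (1|3)=+1; sign (−1)^0·-1^-7·+1^-4 = -1.
(a,b)_37: α=0, u≡9; β=1, v≡22 (mod 37); (9|37)=+1, (22|37)=-1; sign (−1)^0·+1^1·-1^0 = +1.
(a,b)_∞: sgn(47)=+, sgn(-8425455)=−, so +1.
|Ram(47, -8425455)| = 2, even; anisotropic at {3, 5}.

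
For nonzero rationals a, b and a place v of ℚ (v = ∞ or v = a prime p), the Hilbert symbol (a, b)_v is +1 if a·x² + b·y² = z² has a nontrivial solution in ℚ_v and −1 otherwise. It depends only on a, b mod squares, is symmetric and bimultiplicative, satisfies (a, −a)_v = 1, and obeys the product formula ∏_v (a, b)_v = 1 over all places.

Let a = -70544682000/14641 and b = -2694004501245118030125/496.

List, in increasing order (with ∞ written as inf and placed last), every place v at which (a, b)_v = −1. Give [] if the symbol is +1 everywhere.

Mod squares: a ≡ -2177305, b ≡ -1957397195. Check v ∈ {∞, 2, 3, 5, 11, 13, 19, 29, 31, 41, 43}.
v=29: a=29^0·(≡10), b=29^1·(≡4) mod 29; (10|29)=-1, (4|29)=+1; (−1)^{0·1·14}·(-1)^1·(+1)^0 = -1.
v=19: a=19^1·(≡18), b=19^3·(≡8) mod 19; (18|19)=-1, (8|19)=-1; (−1)^{1·3·9}·(-1)^3·(-1)^1 = -1.
v=43: a=43^1·(≡19), b=43^3·(≡1) mod 43; (19|43)=-1, (1|43)=+1; (−1)^{1·3·21}·(-1)^3·(+1)^1 = +1.
v=11: a=11^-4·(≡10), b=11^0·(≡9) mod 11; (10|11)=-1, (9|11)=+1; (−1)^{-4·0·5}·(-1)^0·(+1)^-4 = +1.
v=31: a=31^0·(≡13), b=31^-1·(≡10) mod 31; (13|31)=-1, (10|31)=+1; (−1)^{0·-1·15}·(-1)^-1·(+1)^0 = -1.
v=41: a=41^1·(≡16), b=41^3·(≡22) mod 41; (16|41)=+1, (22|41)=-1; (−1)^{1·3·20}·(+1)^3·(-1)^1 = -1.
v=3: a=3^4·(≡2), b=3^2·(≡1) mod 3; (2|3)=-1, (1|3)=+1; (−1)^{4·2·1}·(-1)^2·(+1)^4 = +1.
v=13: a=13^1·(≡5), b=13^3·(≡9) mod 13; (5|13)=-1, (9|13)=+1; (−1)^{1·3·6}·(-1)^3·(+1)^1 = -1.
v=5: a=5^3·(≡4), b=5^3·(≡4) mod 5; (4|5)=+1, (4|5)=+1; (−1)^{3·3·2}·(+1)^3·(+1)^3 = +1.
v=2: v_2(a)=4, v_2(b)=-4; units ≡ 7, 5 (mod 8); ε·ε+αω+βω = 1·0+4·1+-4·0 ≡ 0  ⇒  (a,b)_2 = +1.
v=∞: -2177305 < 0 and -1957397195 < 0  ⇒  (a,b)_∞ = -1.
Ram(-2177305, -1957397195) = {13, 19, 29, 31, 41, ∞}; no ℚ_13-point on the conic.

[13, 19, 29, 31, 41, inf]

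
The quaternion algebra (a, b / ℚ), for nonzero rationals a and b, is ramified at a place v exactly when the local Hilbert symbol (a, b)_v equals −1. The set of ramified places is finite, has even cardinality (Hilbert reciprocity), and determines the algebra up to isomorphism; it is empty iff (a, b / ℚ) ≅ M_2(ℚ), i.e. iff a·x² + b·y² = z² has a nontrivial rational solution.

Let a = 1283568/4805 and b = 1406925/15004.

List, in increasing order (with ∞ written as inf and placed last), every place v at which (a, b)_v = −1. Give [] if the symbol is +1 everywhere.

[2, 5, 31, 37]

Mod squares: a ≡ 3315, b ≡ 1147. Check v ∈ {∞, 2, 3, 5, 11, 13, 17, 31, 37}.
v=11: a=11^2·(≡9), b=11^-2·(≡1) mod 11; (9|11)=+1, (1|11)=+1; (−1)^{2·-2·5}·(+1)^-2·(+1)^2 = +1.
v=3: a=3^1·(≡1), b=3^2·(≡1) mod 3; (1|3)=+1, (1|3)=+1; (−1)^{1·2·1}·(+1)^2·(+1)^1 = +1.
v=5: a=5^-1·(≡3), b=5^2·(≡3) mod 5; (3|5)=-1, (3|5)=-1; (−1)^{-1·2·2}·(-1)^2·(-1)^-1 = -1.
v=13: a=13^1·(≡5), b=13^2·(≡9) mod 13; (5|13)=-1, (9|13)=+1; (−1)^{1·2·6}·(-1)^2·(+1)^1 = +1.
v=2: v_2(a)=4, v_2(b)=-2; units ≡ 3, 3 (mod 8); ε·ε+αω+βω = 1·1+4·1+-2·1 ≡ 1  ⇒  (a,b)_2 = -1.
v=17: a=17^1·(≡13), b=17^0·(≡9) mod 17; (13|17)=+1, (9|17)=+1; (−1)^{1·0·8}·(+1)^0·(+1)^1 = +1.
v=∞: 3315 > 0 and 1147 > 0  ⇒  (a,b)_∞ = +1.
v=31: a=31^-2·(≡15), b=31^-1·(≡6) mod 31; (15|31)=-1, (6|31)=-1; (−1)^{-2·-1·15}·(-1)^-1·(-1)^-2 = -1.
v=37: a=37^0·(≡22), b=37^1·(≡15) mod 37; (22|37)=-1, (15|37)=-1; (−1)^{0·1·18}·(-1)^1·(-1)^0 = -1.
(3315, 1147 / ℚ) ramifies at {2, 5, 31, 37}: a division algebra.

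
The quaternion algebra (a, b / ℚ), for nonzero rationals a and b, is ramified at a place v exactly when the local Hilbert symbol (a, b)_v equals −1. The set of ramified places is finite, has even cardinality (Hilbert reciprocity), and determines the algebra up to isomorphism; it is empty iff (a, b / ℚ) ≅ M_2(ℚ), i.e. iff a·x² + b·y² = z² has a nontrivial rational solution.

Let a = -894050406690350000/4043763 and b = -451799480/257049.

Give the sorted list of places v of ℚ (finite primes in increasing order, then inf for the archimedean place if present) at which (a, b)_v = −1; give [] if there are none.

[13, inf]

(a, b) ≡ (-3705, -3230) mod (ℚ^×)²; places V = {2, 3, 5, 7, 11, 13, 17, 19, 43, ∞}.
(a,b)_11: α=0, u≡7; β=2, v≡4 (mod 11); (7|11)=-1, (4|11)=+1; sign (−1)^0·-1^2·+1^0 = +1.
(a,b)_∞: sgn(-3705)=−, sgn(-3230)=−, so -1.
(a,b)_13: α=1, u≡12; β=-4, v≡7 (mod 13); (12|13)=+1, (7|13)=-1; sign (−1)^0·+1^-4·-1^1 = -1.
(a,b)_3: α=-7, u≡1; β=-2, v≡1 (mod 3); (1|3)=+1, (1|3)=+1; sign (−1)^0·+1^-2·+1^-7 = +1.
(a,b)_19: α=3, u≡8; β=1, v≡1 (mod 19); (8|19)=-1, (1|19)=+1; sign (−1)^1·-1^1·+1^3 = +1.
(a,b)_7: α=4, u≡6; β=0, v≡4 (mod 7); (6|7)=-1, (4|7)=+1; sign (−1)^0·-1^0·+1^4 = +1.
(a,b)_2: α=4, β=3; u≡7, v≡1 (mod 8); ε(u)ε(v)=1·0, αω(v)=4·0, βω(u)=3·0; sum ≡ 0  ⇒  +1.
(a,b)_17: α=4, u≡16; β=3, v≡3 (mod 17); (16|17)=+1, (3|17)=-1; sign (−1)^0·+1^3·-1^4 = +1.
(a,b)_43: α=-2, u≡24; β=0, v≡40 (mod 43); (24|43)=+1, (40|43)=+1; sign (−1)^0·+1^0·+1^-2 = +1.
(a,b)_5: α=5, u≡1; β=1, v≡1 (mod 5); (1|5)=+1, (1|5)=+1; sign (−1)^0·+1^1·+1^5 = +1.
|Ram(-3705, -3230)| = 2, even; anisotropic at {13, ∞}.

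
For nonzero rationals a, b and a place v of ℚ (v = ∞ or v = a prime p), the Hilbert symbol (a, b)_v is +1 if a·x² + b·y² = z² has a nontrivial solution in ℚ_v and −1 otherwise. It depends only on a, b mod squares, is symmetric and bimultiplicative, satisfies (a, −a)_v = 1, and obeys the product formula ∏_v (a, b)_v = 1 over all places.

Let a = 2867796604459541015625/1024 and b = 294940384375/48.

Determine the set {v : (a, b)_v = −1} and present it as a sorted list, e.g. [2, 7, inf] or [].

[3, 5, 7, 13]

(a, b) ≡ (273, 23205) mod (ℚ^×)²; places V = {2, 3, 5, 7, 13, 17, 19, ∞}.
(a,b)_7: α=1, u≡2; β=1, v≡1 (mod 7); (2|7)=+1, (1|7)=+1; sign (−1)^1·+1^1·+1^1 = -1.
(a,b)_3: α=1, u≡1; β=-1, v≡1 (mod 3); (1|3)=+1, (1|3)=+1; sign (−1)^1·+1^-1·+1^1 = -1.
(a,b)_5: α=10, u≡3; β=5, v≡1 (mod 5); (3|5)=-1, (1|5)=+1; sign (−1)^0·-1^5·+1^10 = -1.
(a,b)_13: α=5, u≡7; β=3, v≡1 (mod 13); (7|13)=-1, (1|13)=+1; sign (−1)^0·-1^3·+1^5 = -1.
(a,b)_∞: sgn(273)=+, sgn(23205)=+, so +1.
(a,b)_17: α=2, u≡2; β=1, v≡10 (mod 17); (2|17)=+1, (10|17)=-1; sign (−1)^0·+1^1·-1^2 = +1.
(a,b)_19: α=4, u≡5; β=2, v≡16 (mod 19); (5|19)=+1, (16|19)=+1; sign (−1)^0·+1^2·+1^4 = +1.
(a,b)_2: α=-10, β=-4; u≡1, v≡5 (mod 8); ε(u)ε(v)=0·0, αω(v)=-10·1, βω(u)=-4·0; sum ≡ 0  ⇒  +1.
|Ram(273, 23205)| = 4, even; anisotropic at {3, 5, 7, 13}.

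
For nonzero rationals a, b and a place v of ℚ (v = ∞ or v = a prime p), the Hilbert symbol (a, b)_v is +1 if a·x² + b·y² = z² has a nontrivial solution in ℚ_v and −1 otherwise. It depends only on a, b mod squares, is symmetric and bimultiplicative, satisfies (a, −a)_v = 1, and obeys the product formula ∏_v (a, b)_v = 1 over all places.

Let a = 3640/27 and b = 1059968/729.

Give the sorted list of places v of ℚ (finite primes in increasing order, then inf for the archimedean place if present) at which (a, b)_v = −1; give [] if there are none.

[2, 3, 5, 13]

(a, b) ≡ (2730, 2) mod (ℚ^×)²; places V = {2, 3, 5, 7, 13, ∞}.
(a,b)_3: α=-3, u≡1; β=-6, v≡2 (mod 3); (1|3)=+1, (2|3)=-1; sign (−1)^0·+1^-6·-1^-3 = -1.
(a,b)_7: α=1, u≡5; β=2, v≡2 (mod 7); (5|7)=-1, (2|7)=+1; sign (−1)^0·-1^2·+1^1 = +1.
(a,b)_∞: sgn(2730)=+, sgn(2)=+, so +1.
(a,b)_13: α=1, u≡7; β=2, v≡6 (mod 13); (7|13)=-1, (6|13)=-1; sign (−1)^0·-1^2·-1^1 = -1.
(a,b)_2: α=3, β=7; u≡5, v≡1 (mod 8); ε(u)ε(v)=0·0, αω(v)=3·0, βω(u)=7·1; sum ≡ 1  ⇒  -1.
(a,b)_5: α=1, u≡4; β=0, v≡2 (mod 5); (4|5)=+1, (2|5)=-1; sign (−1)^0·+1^0·-1^1 = -1.
(2730, 2 / ℚ) ramifies at {2, 3, 5, 13}: a division algebra.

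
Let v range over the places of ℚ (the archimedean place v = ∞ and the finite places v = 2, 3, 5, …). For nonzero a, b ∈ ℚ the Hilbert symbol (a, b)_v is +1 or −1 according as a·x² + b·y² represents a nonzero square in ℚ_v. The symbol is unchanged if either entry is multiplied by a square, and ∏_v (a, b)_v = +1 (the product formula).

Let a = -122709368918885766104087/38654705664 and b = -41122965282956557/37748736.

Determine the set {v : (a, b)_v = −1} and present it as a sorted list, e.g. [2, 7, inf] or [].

[11, 31, 37, inf]

(a, b) ≡ (-407, -641173) mod (ℚ^×)²; places V = {2, 3, 7, 11, 13, 23, 31, 37, 43, ∞}.
(a,b)_2: α=-32, β=-22; u≡1, v≡3 (mod 8); ε(u)ε(v)=0·1, αω(v)=-32·1, βω(u)=-22·0; sum ≡ 0  ⇒  +1.
(a,b)_13: α=6, u≡4; β=3, v≡3 (mod 13); (4|13)=+1, (3|13)=+1; sign (−1)^0·+1^3·+1^6 = +1.
(a,b)_37: α=1, u≡3; β=1, v≡13 (mod 37); (3|37)=+1, (13|37)=-1; sign (−1)^0·+1^1·-1^1 = -1.
(a,b)_∞: sgn(-407)=−, sgn(-641173)=−, so -1.
(a,b)_11: α=5, u≡10; β=4, v≡7 (mod 11); (10|11)=-1, (7|11)=-1; sign (−1)^0·-1^4·-1^5 = -1.
(a,b)_23: α=0, u≡11; β=2, v≡15 (mod 23); (11|23)=-1, (15|23)=-1; sign (−1)^0·-1^2·-1^0 = +1.
(a,b)_43: α=2, u≡41; β=1, v≡21 (mod 43); (41|43)=+1, (21|43)=+1; sign (−1)^0·+1^1·+1^2 = +1.
(a,b)_31: α=2, u≡15; β=1, v≡19 (mod 31); (15|31)=-1, (19|31)=+1; sign (−1)^0·-1^1·+1^2 = -1.
(a,b)_7: α=4, u≡6; β=2, v≡3 (mod 7); (6|7)=-1, (3|7)=-1; sign (−1)^0·-1^2·-1^4 = +1.
(a,b)_3: α=-2, u≡1; β=-2, v≡2 (mod 3); (1|3)=+1, (2|3)=-1; sign (−1)^0·+1^-2·-1^-2 = +1.
|Ram(-407, -641173)| = 4, even; anisotropic at {11, 31, 37, ∞}.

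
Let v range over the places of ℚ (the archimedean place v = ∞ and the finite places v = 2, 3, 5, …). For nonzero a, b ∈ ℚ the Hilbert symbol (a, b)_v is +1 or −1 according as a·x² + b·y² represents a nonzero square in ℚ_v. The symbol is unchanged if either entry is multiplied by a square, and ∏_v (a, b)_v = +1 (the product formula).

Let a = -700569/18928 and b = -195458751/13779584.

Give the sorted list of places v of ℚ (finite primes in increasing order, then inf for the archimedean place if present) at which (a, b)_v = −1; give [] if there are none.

(a, b) ≡ (-7, -806) mod (ℚ^×)²; places V = {2, 3, 7, 13, 31, ∞}.
(a,b)_31: α=2, u≡6; β=3, v≡16 (mod 31); (6|31)=-1, (16|31)=+1; sign (−1)^0·-1^3·+1^2 = -1.
(a,b)_3: α=6, u≡2; β=8, v≡1 (mod 3); (2|3)=-1, (1|3)=+1; sign (−1)^0·-1^8·+1^6 = +1.
(a,b)_13: α=-2, u≡5; β=-3, v≡1 (mod 13); (5|13)=-1, (1|13)=+1; sign (−1)^0·-1^-3·+1^-2 = -1.
(a,b)_7: α=-1, u≡6; β=-2, v≡6 (mod 7); (6|7)=-1, (6|7)=-1; sign (−1)^0·-1^-2·-1^-1 = -1.
(a,b)_2: α=-4, β=-7; u≡1, v≡5 (mod 8); ε(u)ε(v)=0·0, αω(v)=-4·1, βω(u)=-7·0; sum ≡ 0  ⇒  +1.
(a,b)_∞: sgn(-7)=−, sgn(-806)=−, so -1.
Ram(-7, -806) = {7, 13, 31, ∞}; no ℚ_7-point on the conic.

[7, 13, 31, inf]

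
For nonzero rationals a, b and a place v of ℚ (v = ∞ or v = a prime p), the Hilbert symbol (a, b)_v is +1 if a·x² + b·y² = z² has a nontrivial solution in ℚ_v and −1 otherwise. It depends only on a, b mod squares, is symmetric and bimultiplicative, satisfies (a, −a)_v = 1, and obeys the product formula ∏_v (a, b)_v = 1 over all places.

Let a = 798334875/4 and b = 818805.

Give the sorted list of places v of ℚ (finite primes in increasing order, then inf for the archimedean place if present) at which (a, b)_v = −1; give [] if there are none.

(a, b) ≡ (20995, 4845) mod (ℚ^×)²; places V = {2, 3, 5, 13, 17, 19, ∞}.
(a,b)_17: α=1, u≡6; β=1, v≡4 (mod 17); (6|17)=-1, (4|17)=+1; sign (−1)^0·-1^1·+1^1 = -1.
(a,b)_3: α=2, u≡1; β=1, v≡1 (mod 3); (1|3)=+1, (1|3)=+1; sign (−1)^0·+1^1·+1^2 = +1.
(a,b)_5: α=3, u≡1; β=1, v≡1 (mod 5); (1|5)=+1, (1|5)=+1; sign (−1)^0·+1^1·+1^3 = +1.
(a,b)_∞: sgn(20995)=+, sgn(4845)=+, so +1.
(a,b)_2: α=-2, β=0; u≡3, v≡5 (mod 8); ε(u)ε(v)=1·0, αω(v)=-2·1, βω(u)=0·1; sum ≡ 0  ⇒  +1.
(a,b)_13: α=3, u≡3; β=2, v≡9 (mod 13); (3|13)=+1, (9|13)=+1; sign (−1)^0·+1^2·+1^3 = +1.
(a,b)_19: α=1, u≡14; β=1, v≡3 (mod 19); (14|19)=-1, (3|19)=-1; sign (−1)^1·-1^1·-1^1 = -1.
|Ram(20995, 4845)| = 2, even; anisotropic at {17, 19}.

[17, 19]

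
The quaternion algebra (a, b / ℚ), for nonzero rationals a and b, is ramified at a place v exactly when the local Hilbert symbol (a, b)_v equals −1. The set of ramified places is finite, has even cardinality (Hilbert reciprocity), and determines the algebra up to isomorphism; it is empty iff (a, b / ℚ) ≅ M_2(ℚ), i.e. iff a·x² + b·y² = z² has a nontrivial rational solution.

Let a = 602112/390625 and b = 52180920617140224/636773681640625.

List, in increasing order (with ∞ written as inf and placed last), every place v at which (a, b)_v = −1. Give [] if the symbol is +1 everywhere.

[2, 3]

Mod squares: a ≡ 3, b ≡ 39. Check v ∈ {∞, 2, 3, 5, 7, 13, 17, 19}.
v=5: a=5^-8·(≡2), b=5^-14·(≡1) mod 5; (2|5)=-1, (1|5)=+1; (−1)^{-8·-14·2}·(-1)^-14·(+1)^-8 = +1.
v=17: a=17^0·(≡11), b=17^-2·(≡10) mod 17; (11|17)=-1, (10|17)=-1; (−1)^{0·-2·8}·(-1)^-2·(-1)^0 = +1.
v=13: a=13^0·(≡4), b=13^1·(≡1) mod 13; (4|13)=+1, (1|13)=+1; (−1)^{0·1·6}·(+1)^1·(+1)^0 = +1.
v=∞: 3 > 0 and 39 > 0  ⇒  (a,b)_∞ = +1.
v=19: a=19^0·(≡10), b=19^-2·(≡17) mod 19; (10|19)=-1, (17|19)=+1; (−1)^{0·-2·9}·(-1)^-2·(+1)^0 = +1.
v=7: a=7^2·(≡6), b=7^4·(≡4) mod 7; (6|7)=-1, (4|7)=+1; (−1)^{2·4·3}·(-1)^4·(+1)^2 = +1.
v=3: a=3^1·(≡1), b=3^13·(≡1) mod 3; (1|3)=+1, (1|3)=+1; (−1)^{1·13·1}·(+1)^13·(+1)^1 = -1.
v=2: v_2(a)=12, v_2(b)=20; units ≡ 3, 7 (mod 8); ε·ε+αω+βω = 1·1+12·0+20·1 ≡ 1  ⇒  (a,b)_2 = -1.
Ram(3, 39) = {2, 3}; no ℚ_2-point on the conic.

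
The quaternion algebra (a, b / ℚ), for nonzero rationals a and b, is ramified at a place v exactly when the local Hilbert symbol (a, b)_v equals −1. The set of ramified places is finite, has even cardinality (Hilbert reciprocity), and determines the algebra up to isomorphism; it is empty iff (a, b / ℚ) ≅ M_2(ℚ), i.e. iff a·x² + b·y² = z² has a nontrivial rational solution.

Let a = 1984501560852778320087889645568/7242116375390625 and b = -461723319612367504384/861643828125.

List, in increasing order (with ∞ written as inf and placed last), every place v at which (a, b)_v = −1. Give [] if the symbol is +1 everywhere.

Mod squares: a ≡ 168113, b ≡ -5. Check v ∈ {∞, 2, 3, 5, 7, 11, 17, 19, 29, 31, 41}.
v=2: v_2(a)=12, v_2(b)=10; units ≡ 1, 3 (mod 8); ε·ε+αω+βω = 0·1+12·1+10·0 ≡ 0  ⇒  (a,b)_2 = +1.
v=∞: 168113 > 0 and -5 < 0  ⇒  (a,b)_∞ = +1.
v=31: a=31^3·(≡12), b=31^0·(≡13) mod 31; (12|31)=-1, (13|31)=-1; (−1)^{3·0·15}·(-1)^0·(-1)^3 = -1.
v=5: a=5^-8·(≡3), b=5^-7·(≡1) mod 5; (3|5)=-1, (1|5)=+1; (−1)^{-8·-7·2}·(-1)^-7·(+1)^-8 = -1.
v=41: a=41^-4·(≡15), b=41^-2·(≡36) mod 41; (15|41)=-1, (36|41)=+1; (−1)^{-4·-2·20}·(-1)^-2·(+1)^-4 = +1.
v=19: a=19^2·(≡16), b=19^4·(≡10) mod 19; (16|19)=+1, (10|19)=-1; (−1)^{2·4·9}·(+1)^4·(-1)^2 = +1.
v=3: a=3^-8·(≡2), b=3^-8·(≡1) mod 3; (2|3)=-1, (1|3)=+1; (−1)^{-8·-8·1}·(-1)^-8·(+1)^-8 = +1.
v=7: a=7^10·(≡4), b=7^6·(≡4) mod 7; (4|7)=+1, (4|7)=+1; (−1)^{10·6·3}·(+1)^6·(+1)^10 = +1.
v=29: a=29^3·(≡26), b=29^2·(≡25) mod 29; (26|29)=-1, (25|29)=+1; (−1)^{3·2·14}·(-1)^2·(+1)^3 = +1.
v=17: a=17^3·(≡12), b=17^2·(≡5) mod 17; (12|17)=-1, (5|17)=-1; (−1)^{3·2·8}·(-1)^2·(-1)^3 = -1.
v=11: a=11^3·(≡9), b=11^2·(≡8) mod 11; (9|11)=+1, (8|11)=-1; (−1)^{3·2·5}·(+1)^2·(-1)^3 = -1.
(168113, -5 / ℚ) ramifies at {5, 11, 17, 31}: a division algebra.

[5, 11, 17, 31]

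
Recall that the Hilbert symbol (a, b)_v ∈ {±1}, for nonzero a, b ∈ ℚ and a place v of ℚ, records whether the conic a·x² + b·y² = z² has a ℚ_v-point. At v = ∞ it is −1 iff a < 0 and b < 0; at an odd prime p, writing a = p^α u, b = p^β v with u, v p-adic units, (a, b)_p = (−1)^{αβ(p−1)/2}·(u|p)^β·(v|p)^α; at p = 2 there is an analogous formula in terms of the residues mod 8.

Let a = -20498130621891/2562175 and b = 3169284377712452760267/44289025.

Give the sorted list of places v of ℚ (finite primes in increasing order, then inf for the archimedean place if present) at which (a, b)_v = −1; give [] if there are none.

[2, 7, 31, 43]

(a, b) ≡ (-214613, 3) mod (ℚ^×)²; places V = {2, 3, 5, 7, 11, 13, 17, 23, 31, 41, 43, ∞}.
(a,b)_∞: sgn(-214613)=−, sgn(3)=+, so +1.
(a,b)_31: α=1, u≡11; β=2, v≡26 (mod 31); (11|31)=-1, (26|31)=-1; sign (−1)^0·-1^2·-1^1 = -1.
(a,b)_5: α=-2, u≡2; β=-2, v≡2 (mod 5); (2|5)=-1, (2|5)=-1; sign (−1)^0·-1^-2·-1^-2 = +1.
(a,b)_17: α=2, u≡5; β=2, v≡7 (mod 17); (5|17)=-1, (7|17)=-1; sign (−1)^0·-1^2·-1^2 = +1.
(a,b)_7: α=-1, u≡4; β=0, v≡6 (mod 7); (4|7)=+1, (6|7)=-1; sign (−1)^0·+1^0·-1^-1 = -1.
(a,b)_3: α=4, u≡1; β=5, v≡1 (mod 3); (1|3)=+1, (1|3)=+1; sign (−1)^0·+1^5·+1^4 = +1.
(a,b)_23: α=1, u≡22; β=2, v≡16 (mod 23); (22|23)=-1, (16|23)=+1; sign (−1)^0·-1^2·+1^1 = +1.
(a,b)_2: α=0, β=0; u≡3, v≡3 (mod 8); ε(u)ε(v)=1·1, αω(v)=0·1, βω(u)=0·1; sum ≡ 1  ⇒  -1.
(a,b)_43: α=1, u≡13; β=2, v≡37 (mod 43); (13|43)=+1, (37|43)=-1; sign (−1)^0·+1^2·-1^1 = -1.
(a,b)_41: α=0, u≡14; β=2, v≡30 (mod 41); (14|41)=-1, (30|41)=-1; sign (−1)^0·-1^2·-1^0 = +1.
(a,b)_13: α=4, u≡4; β=4, v≡9 (mod 13); (4|13)=+1, (9|13)=+1; sign (−1)^0·+1^4·+1^4 = +1.
(a,b)_11: α=-4, u≡10; β=-6, v≡4 (mod 11); (10|11)=-1, (4|11)=+1; sign (−1)^0·-1^-6·+1^-4 = +1.
(-214613, 3 / ℚ) ramifies at {2, 7, 31, 43}: a division algebra.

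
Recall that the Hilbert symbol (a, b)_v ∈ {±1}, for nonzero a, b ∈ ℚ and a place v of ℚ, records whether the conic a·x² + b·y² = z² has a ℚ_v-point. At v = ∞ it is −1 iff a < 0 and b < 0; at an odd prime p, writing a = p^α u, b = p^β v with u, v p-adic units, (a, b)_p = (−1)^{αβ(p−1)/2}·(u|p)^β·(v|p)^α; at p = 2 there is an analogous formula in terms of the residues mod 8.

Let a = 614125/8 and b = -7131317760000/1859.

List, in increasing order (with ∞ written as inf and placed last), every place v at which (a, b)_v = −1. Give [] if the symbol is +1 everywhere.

[2, 17]

(a, b) ≡ (170, -1309) mod (ℚ^×)²; places V = {2, 3, 5, 7, 11, 13, 17, ∞}.
(a,b)_11: α=0, u≡9; β=-1, v≡7 (mod 11); (9|11)=+1, (7|11)=-1; sign (−1)^0·+1^-1·-1^0 = +1.
(a,b)_∞: sgn(170)=+, sgn(-1309)=−, so +1.
(a,b)_13: α=0, u≡12; β=-2, v≡9 (mod 13); (12|13)=+1, (9|13)=+1; sign (−1)^0·+1^-2·+1^0 = +1.
(a,b)_7: α=0, u≡1; β=1, v≡2 (mod 7); (1|7)=+1, (2|7)=+1; sign (−1)^0·+1^1·+1^0 = +1.
(a,b)_5: α=3, u≡1; β=4, v≡1 (mod 5); (1|5)=+1, (1|5)=+1; sign (−1)^0·+1^4·+1^3 = +1.
(a,b)_2: α=-3, β=12; u≡5, v≡3 (mod 8); ε(u)ε(v)=0·1, αω(v)=-3·1, βω(u)=12·1; sum ≡ 1  ⇒  -1.
(a,b)_17: α=3, u≡5; β=3, v≡13 (mod 17); (5|17)=-1, (13|17)=+1; sign (−1)^0·-1^3·+1^3 = -1.
(a,b)_3: α=0, u≡2; β=4, v≡2 (mod 3); (2|3)=-1, (2|3)=-1; sign (−1)^0·-1^4·-1^0 = +1.
Ram(170, -1309) = {2, 17}; no ℚ_2-point on the conic.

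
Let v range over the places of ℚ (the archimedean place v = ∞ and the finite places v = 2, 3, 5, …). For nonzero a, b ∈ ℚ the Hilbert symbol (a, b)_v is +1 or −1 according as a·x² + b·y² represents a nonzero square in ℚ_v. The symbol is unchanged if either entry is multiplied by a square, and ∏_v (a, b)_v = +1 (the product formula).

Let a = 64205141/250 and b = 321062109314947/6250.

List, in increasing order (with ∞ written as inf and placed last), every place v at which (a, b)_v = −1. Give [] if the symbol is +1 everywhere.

Mod squares: a ≡ 2210, b ≡ 1870. Check v ∈ {∞, 2, 5, 7, 11, 13, 17}.
v=∞: 2210 > 0 and 1870 > 0  ⇒  (a,b)_∞ = +1.
v=2: v_2(a)=-1, v_2(b)=-1; units ≡ 1, 7 (mod 8); ε·ε+αω+βω = 0·1+-1·0+-1·0 ≡ 0  ⇒  (a,b)_2 = +1.
v=5: a=5^-3·(≡3), b=5^-5·(≡1) mod 5; (3|5)=-1, (1|5)=+1; (−1)^{-3·-5·2}·(-1)^-5·(+1)^-3 = -1.
v=17: a=17^1·(≡3), b=17^3·(≡1) mod 17; (3|17)=-1, (1|17)=+1; (−1)^{1·3·8}·(-1)^3·(+1)^1 = -1.
v=7: a=7^4·(≡3), b=7^4·(≡2) mod 7; (3|7)=-1, (2|7)=+1; (−1)^{4·4·3}·(-1)^4·(+1)^4 = +1.
v=11: a=11^2·(≡10), b=11^5·(≡9) mod 11; (10|11)=-1, (9|11)=+1; (−1)^{2·5·5}·(-1)^5·(+1)^2 = -1.
v=13: a=13^1·(≡9), b=13^2·(≡8) mod 13; (9|13)=+1, (8|13)=-1; (−1)^{1·2·6}·(+1)^2·(-1)^1 = -1.
Ram(2210, 1870) = {5, 11, 13, 17}; no ℚ_5-point on the conic.

[5, 11, 13, 17]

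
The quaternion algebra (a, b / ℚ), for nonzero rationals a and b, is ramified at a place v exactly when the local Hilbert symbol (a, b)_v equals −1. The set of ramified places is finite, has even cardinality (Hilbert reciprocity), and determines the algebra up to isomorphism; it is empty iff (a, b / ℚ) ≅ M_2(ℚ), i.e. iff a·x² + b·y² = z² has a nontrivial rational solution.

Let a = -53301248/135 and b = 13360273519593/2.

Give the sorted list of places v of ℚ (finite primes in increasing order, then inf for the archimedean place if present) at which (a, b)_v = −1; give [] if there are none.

[2, 3, 11, 13]

(a, b) ≡ (-1155, 546) mod (ℚ^×)²; places V = {2, 3, 5, 7, 11, 13, 17, ∞}.
(a,b)_5: α=-1, u≡1; β=0, v≡4 (mod 5); (1|5)=+1, (4|5)=+1; sign (−1)^0·+1^0·+1^-1 = +1.
(a,b)_7: α=1, u≡5; β=3, v≡1 (mod 7); (5|7)=-1, (1|7)=+1; sign (−1)^1·-1^3·+1^1 = +1.
(a,b)_17: α=0, u≡9; β=2, v≡15 (mod 17); (9|17)=+1, (15|17)=+1; sign (−1)^0·+1^2·+1^0 = +1.
(a,b)_11: α=1, u≡3; β=2, v≡2 (mod 11); (3|11)=+1, (2|11)=-1; sign (−1)^0·+1^2·-1^1 = -1.
(a,b)_2: α=12, β=-1; u≡5, v≡1 (mod 8); ε(u)ε(v)=0·0, αω(v)=12·0, βω(u)=-1·1; sum ≡ 1  ⇒  -1.
(a,b)_13: α=2, u≡8; β=5, v≡12 (mod 13); (8|13)=-1, (12|13)=+1; sign (−1)^0·-1^5·+1^2 = -1.
(a,b)_∞: sgn(-1155)=−, sgn(546)=+, so +1.
(a,b)_3: α=-3, u≡2; β=1, v≡2 (mod 3); (2|3)=-1, (2|3)=-1; sign (−1)^1·-1^1·-1^-3 = -1.
Ram(-1155, 546) = {2, 3, 11, 13}; no ℚ_2-point on the conic.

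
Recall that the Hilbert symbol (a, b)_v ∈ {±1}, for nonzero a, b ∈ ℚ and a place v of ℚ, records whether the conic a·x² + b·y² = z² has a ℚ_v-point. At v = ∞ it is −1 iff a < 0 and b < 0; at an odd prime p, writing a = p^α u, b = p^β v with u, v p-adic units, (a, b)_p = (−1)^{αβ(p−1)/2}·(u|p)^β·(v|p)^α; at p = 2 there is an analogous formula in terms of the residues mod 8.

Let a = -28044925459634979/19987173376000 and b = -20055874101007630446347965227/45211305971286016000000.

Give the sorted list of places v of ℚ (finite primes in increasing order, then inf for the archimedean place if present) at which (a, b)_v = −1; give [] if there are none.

[2, 5, 41, inf]

(a, b) ≡ (-7790, -3) mod (ℚ^×)²; places V = {2, 3, 5, 7, 17, 19, 41, 47, ∞}.
(a,b)_∞: sgn(-7790)=−, sgn(-3)=−, so -1.
(a,b)_7: α=12, u≡4; β=18, v≡2 (mod 7); (4|7)=+1, (2|7)=+1; sign (−1)^0·+1^18·+1^12 = +1.
(a,b)_17: α=2, u≡15; β=4, v≡11 (mod 17); (15|17)=+1, (11|17)=-1; sign (−1)^0·+1^4·-1^2 = +1.
(a,b)_5: α=-3, u≡2; β=-6, v≡2 (mod 5); (2|5)=-1, (2|5)=-1; sign (−1)^0·-1^-6·-1^-3 = -1.
(a,b)_47: α=-4, u≡4; β=-6, v≡23 (mod 47); (4|47)=+1, (23|47)=-1; sign (−1)^0·+1^-6·-1^-4 = +1.
(a,b)_41: α=1, u≡24; β=2, v≡6 (mod 41); (24|41)=-1, (6|41)=-1; sign (−1)^0·-1^2·-1^1 = -1.
(a,b)_19: α=1, u≡18; β=2, v≡16 (mod 19); (18|19)=-1, (16|19)=+1; sign (−1)^0·-1^2·+1^1 = +1.
(a,b)_2: α=-15, β=-28; u≡1, v≡5 (mod 8); ε(u)ε(v)=0·0, αω(v)=-15·1, βω(u)=-28·0; sum ≡ 1  ⇒  -1.
(a,b)_3: α=2, u≡1; β=5, v≡2 (mod 3); (1|3)=+1, (2|3)=-1; sign (−1)^0·+1^5·-1^2 = +1.
Ram(-7790, -3) = {2, 5, 41, ∞}; no ℚ_2-point on the conic.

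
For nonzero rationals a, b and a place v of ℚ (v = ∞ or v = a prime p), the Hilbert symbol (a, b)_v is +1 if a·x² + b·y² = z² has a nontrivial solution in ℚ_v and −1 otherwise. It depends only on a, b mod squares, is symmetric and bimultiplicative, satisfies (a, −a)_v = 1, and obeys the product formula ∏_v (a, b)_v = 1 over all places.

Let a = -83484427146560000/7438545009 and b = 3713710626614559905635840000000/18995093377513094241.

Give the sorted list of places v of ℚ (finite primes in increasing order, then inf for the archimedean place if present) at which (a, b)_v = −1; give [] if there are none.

Mod squares: a ≡ -7106, b ≡ 190. Check v ∈ {∞, 2, 3, 5, 7, 11, 17, 19, 23, 29, 37, 41, 43}.
v=41: a=41^2·(≡14), b=41^4·(≡14) mod 41; (14|41)=-1, (14|41)=-1; (−1)^{2·4·20}·(-1)^4·(-1)^2 = +1.
v=43: a=43^0·(≡8), b=43^-2·(≡32) mod 43; (8|43)=-1, (32|43)=-1; (−1)^{0·-2·21}·(-1)^-2·(-1)^0 = +1.
v=17: a=17^1·(≡3), b=17^2·(≡5) mod 17; (3|17)=-1, (5|17)=-1; (−1)^{1·2·8}·(-1)^2·(-1)^1 = -1.
v=7: a=7^-2·(≡6), b=7^2·(≡1) mod 7; (6|7)=-1, (1|7)=+1; (−1)^{-2·2·3}·(-1)^2·(+1)^-2 = +1.
v=∞: -7106 < 0 and 190 > 0  ⇒  (a,b)_∞ = +1.
v=11: a=11^3·(≡1), b=11^4·(≡1) mod 11; (1|11)=+1, (1|11)=+1; (−1)^{3·4·5}·(+1)^4·(+1)^3 = +1.
v=37: a=37^-4·(≡15), b=37^-6·(≡35) mod 37; (15|37)=-1, (35|37)=-1; (−1)^{-4·-6·18}·(-1)^-6·(-1)^-4 = +1.
v=2: v_2(a)=9, v_2(b)=15; units ≡ 7, 7 (mod 8); ε·ε+αω+βω = 1·1+9·0+15·0 ≡ 1  ⇒  (a,b)_2 = -1.
v=5: a=5^4·(≡1), b=5^7·(≡2) mod 5; (1|5)=+1, (2|5)=-1; (−1)^{4·7·2}·(+1)^7·(-1)^4 = +1.
v=19: a=19^3·(≡1), b=19^5·(≡2) mod 19; (1|19)=+1, (2|19)=-1; (−1)^{3·5·9}·(+1)^5·(-1)^3 = +1.
v=23: a=23^0·(≡3), b=23^-2·(≡1) mod 23; (3|23)=+1, (1|23)=+1; (−1)^{0·-2·11}·(+1)^-2·(+1)^0 = +1.
v=29: a=29^0·(≡20), b=29^-2·(≡6) mod 29; (20|29)=+1, (6|29)=+1; (−1)^{0·-2·14}·(+1)^-2·(+1)^0 = +1.
v=3: a=3^-4·(≡1), b=3^-2·(≡1) mod 3; (1|3)=+1, (1|3)=+1; (−1)^{-4·-2·1}·(+1)^-2·(+1)^-4 = +1.
(-7106, 190 / ℚ) ramifies at {2, 17}: a division algebra.

[2, 17]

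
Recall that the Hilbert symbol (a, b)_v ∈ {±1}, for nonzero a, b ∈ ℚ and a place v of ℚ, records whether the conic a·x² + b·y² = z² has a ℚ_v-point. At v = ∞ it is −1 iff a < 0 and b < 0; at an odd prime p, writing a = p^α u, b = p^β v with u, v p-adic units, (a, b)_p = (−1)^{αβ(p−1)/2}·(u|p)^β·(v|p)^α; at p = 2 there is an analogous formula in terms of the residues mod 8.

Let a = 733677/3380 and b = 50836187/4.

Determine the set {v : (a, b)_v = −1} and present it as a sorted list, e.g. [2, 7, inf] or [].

[3, 5, 7, 31, 37, 47]

(a, b) ≡ (74865, 50836187) mod (ℚ^×)²; places V = {2, 3, 5, 7, 13, 23, 31, 37, 41, 47, ∞}.
(a,b)_5: α=-1, u≡2; β=0, v≡3 (mod 5); (2|5)=-1, (3|5)=-1; sign (−1)^0·-1^0·-1^-1 = -1.
(a,b)_23: α=1, u≡2; β=1, v≡21 (mod 23); (2|23)=+1, (21|23)=-1; sign (−1)^1·+1^1·-1^1 = +1.
(a,b)_3: α=1, u≡1; β=0, v≡2 (mod 3); (1|3)=+1, (2|3)=-1; sign (−1)^0·+1^0·-1^1 = -1.
(a,b)_47: α=0, u≡10; β=1, v≡26 (mod 47); (10|47)=-1, (26|47)=-1; sign (−1)^0·-1^1·-1^0 = -1.
(a,b)_7: α=3, u≡3; β=0, v≡6 (mod 7); (3|7)=-1, (6|7)=-1; sign (−1)^0·-1^0·-1^3 = -1.
(a,b)_41: α=0, u≡40; β=1, v≡27 (mod 41); (40|41)=+1, (27|41)=-1; sign (−1)^0·+1^1·-1^0 = +1.
(a,b)_37: α=0, u≡6; β=1, v≡26 (mod 37); (6|37)=-1, (26|37)=+1; sign (−1)^0·-1^1·+1^0 = -1.
(a,b)_13: α=-2, u≡5; β=0, v≡3 (mod 13); (5|13)=-1, (3|13)=+1; sign (−1)^0·-1^0·+1^-2 = +1.
(a,b)_∞: sgn(74865)=+, sgn(50836187)=+, so +1.
(a,b)_31: α=1, u≡14; β=1, v≡2 (mod 31); (14|31)=+1, (2|31)=+1; sign (−1)^1·+1^1·+1^1 = -1.
(a,b)_2: α=-2, β=-2; u≡1, v≡3 (mod 8); ε(u)ε(v)=0·1, αω(v)=-2·1, βω(u)=-2·0; sum ≡ 0  ⇒  +1.
Ram(74865, 50836187) = {3, 5, 7, 31, 37, 47}; no ℚ_3-point on the conic.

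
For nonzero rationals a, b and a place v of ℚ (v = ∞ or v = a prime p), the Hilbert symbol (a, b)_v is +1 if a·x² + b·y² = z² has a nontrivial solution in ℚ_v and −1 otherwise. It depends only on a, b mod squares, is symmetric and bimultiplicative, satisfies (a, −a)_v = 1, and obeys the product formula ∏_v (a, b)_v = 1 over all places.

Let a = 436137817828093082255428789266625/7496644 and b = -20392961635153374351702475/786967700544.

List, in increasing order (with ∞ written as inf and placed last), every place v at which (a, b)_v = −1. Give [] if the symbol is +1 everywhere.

(a, b) ≡ (31465, -12259) mod (ℚ^×)²; places V = {2, 3, 5, 7, 11, 13, 23, 29, 31, 37, 41, 59, ∞}.
(a,b)_13: α=2, u≡5; β=1, v≡6 (mod 13); (5|13)=-1, (6|13)=-1; sign (−1)^0·-1^1·-1^2 = -1.
(a,b)_3: α=0, u≡1; β=-8, v≡2 (mod 3); (1|3)=+1, (2|3)=-1; sign (−1)^0·+1^-8·-1^0 = +1.
(a,b)_41: α=8, u≡40; β=3, v≡26 (mod 41); (40|41)=+1, (26|41)=-1; sign (−1)^0·+1^3·-1^8 = +1.
(a,b)_2: α=-2, β=-6; u≡1, v≡5 (mod 8); ε(u)ε(v)=0·0, αω(v)=-2·1, βω(u)=-6·0; sum ≡ 0  ⇒  +1.
(a,b)_5: α=3, u≡2; β=2, v≡4 (mod 5); (2|5)=-1, (4|5)=+1; sign (−1)^0·-1^2·+1^3 = +1.
(a,b)_29: α=3, u≡3; β=2, v≡10 (mod 29); (3|29)=-1, (10|29)=-1; sign (−1)^0·-1^2·-1^3 = -1.
(a,b)_11: α=0, u≡9; β=4, v≡7 (mod 11); (9|11)=+1, (7|11)=-1; sign (−1)^0·+1^4·-1^0 = +1.
(a,b)_59: α=0, u≡44; β=2, v≡18 (mod 59); (44|59)=-1, (18|59)=-1; sign (−1)^0·-1^2·-1^0 = +1.
(a,b)_23: α=2, u≡9; β=1, v≡17 (mod 23); (9|23)=+1, (17|23)=-1; sign (−1)^0·+1^1·-1^2 = +1.
(a,b)_7: α=1, u≡1; β=0, v≡6 (mod 7); (1|7)=+1, (6|7)=-1; sign (−1)^0·+1^0·-1^1 = -1.
(a,b)_31: α=5, u≡26; β=4, v≡6 (mod 31); (26|31)=-1, (6|31)=-1; sign (−1)^0·-1^4·-1^5 = -1.
(a,b)_∞: sgn(31465)=+, sgn(-12259)=−, so +1.
(a,b)_37: α=-4, u≡5; β=-4, v≡28 (mod 37); (5|37)=-1, (28|37)=+1; sign (−1)^0·-1^-4·+1^-4 = +1.
Ram(31465, -12259) = {7, 13, 29, 31}; no ℚ_7-point on the conic.

[7, 13, 29, 31]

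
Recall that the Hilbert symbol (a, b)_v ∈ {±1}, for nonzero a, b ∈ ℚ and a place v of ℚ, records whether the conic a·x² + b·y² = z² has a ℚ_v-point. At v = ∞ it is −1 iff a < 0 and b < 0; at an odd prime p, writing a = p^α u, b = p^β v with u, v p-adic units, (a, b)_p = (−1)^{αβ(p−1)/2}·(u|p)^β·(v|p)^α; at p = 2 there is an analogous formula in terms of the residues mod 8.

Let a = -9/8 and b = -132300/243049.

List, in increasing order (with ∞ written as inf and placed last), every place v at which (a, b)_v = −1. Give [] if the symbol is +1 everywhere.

Mod squares: a ≡ -2, b ≡ -3. Check v ∈ {∞, 2, 3, 5, 7, 17, 29}.
v=∞: -2 < 0 and -3 < 0  ⇒  (a,b)_∞ = -1.
v=5: a=5^0·(≡2), b=5^2·(≡2) mod 5; (2|5)=-1, (2|5)=-1; (−1)^{0·2·2}·(-1)^2·(-1)^0 = +1.
v=29: a=29^0·(≡17), b=29^-2·(≡2) mod 29; (17|29)=-1, (2|29)=-1; (−1)^{0·-2·14}·(-1)^-2·(-1)^0 = +1.
v=3: a=3^2·(≡1), b=3^3·(≡2) mod 3; (1|3)=+1, (2|3)=-1; (−1)^{2·3·1}·(+1)^3·(-1)^2 = +1.
v=17: a=17^0·(≡1), b=17^-2·(≡12) mod 17; (1|17)=+1, (12|17)=-1; (−1)^{0·-2·8}·(+1)^-2·(-1)^0 = +1.
v=7: a=7^0·(≡5), b=7^2·(≡1) mod 7; (5|7)=-1, (1|7)=+1; (−1)^{0·2·3}·(-1)^2·(+1)^0 = +1.
v=2: v_2(a)=-3, v_2(b)=2; units ≡ 7, 5 (mod 8); ε·ε+αω+βω = 1·0+-3·1+2·0 ≡ 1  ⇒  (a,b)_2 = -1.
(-2, -3 / ℚ) ramifies at {2, ∞}: a division algebra.

[2, inf]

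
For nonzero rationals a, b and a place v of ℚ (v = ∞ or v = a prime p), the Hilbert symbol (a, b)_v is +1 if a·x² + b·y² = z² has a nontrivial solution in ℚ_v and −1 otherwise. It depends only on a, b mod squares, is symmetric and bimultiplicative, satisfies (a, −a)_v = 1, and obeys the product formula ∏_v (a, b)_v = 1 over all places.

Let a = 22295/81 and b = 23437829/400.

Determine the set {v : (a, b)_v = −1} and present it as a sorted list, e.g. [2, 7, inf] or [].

[]

(a, b) ≡ (455, 29) mod (ℚ^×)²; places V = {2, 3, 5, 7, 13, 29, 31, ∞}.
(a,b)_5: α=1, u≡4; β=-2, v≡4 (mod 5); (4|5)=+1, (4|5)=+1; sign (−1)^0·+1^-2·+1^1 = +1.
(a,b)_29: α=0, u≡1; β=3, v≡9 (mod 29); (1|29)=+1, (9|29)=+1; sign (−1)^0·+1^3·+1^0 = +1.
(a,b)_7: α=3, u≡4; β=0, v≡2 (mod 7); (4|7)=+1, (2|7)=+1; sign (−1)^0·+1^0·+1^3 = +1.
(a,b)_2: α=0, β=-4; u≡7, v≡5 (mod 8); ε(u)ε(v)=1·0, αω(v)=0·1, βω(u)=-4·0; sum ≡ 0  ⇒  +1.
(a,b)_3: α=-4, u≡2; β=0, v≡2 (mod 3); (2|3)=-1, (2|3)=-1; sign (−1)^0·-1^0·-1^-4 = +1.
(a,b)_31: α=0, u≡15; β=2, v≡13 (mod 31); (15|31)=-1, (13|31)=-1; sign (−1)^0·-1^2·-1^0 = +1.
(a,b)_13: α=1, u≡4; β=0, v≡9 (mod 13); (4|13)=+1, (9|13)=+1; sign (−1)^0·+1^0·+1^1 = +1.
(a,b)_∞: sgn(455)=+, sgn(29)=+, so +1.
Every local symbol is +1, so the conic 455·x² + 29·y² = z² has ℚ_v-points for all v and hence a ℚ-point; (a, b / ℚ) ≅ M_2(ℚ).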